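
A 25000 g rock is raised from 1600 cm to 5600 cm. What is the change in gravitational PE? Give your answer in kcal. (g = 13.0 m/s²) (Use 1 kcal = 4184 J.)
Convert to SI: m = 25.0 kg, Δh = 40.0 m
ΔPE = mgΔh = (25.0)(13.0)(40.0) = 13000.0 J = 3.107 kcal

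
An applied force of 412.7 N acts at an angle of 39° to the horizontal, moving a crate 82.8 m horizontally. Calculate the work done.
W = F·d·cosθ = (412.7)(82.8)cos(39°) = 26560 J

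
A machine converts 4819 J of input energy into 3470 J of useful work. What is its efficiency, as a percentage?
η = W_out/W_in = 3470/4819 = 72.01%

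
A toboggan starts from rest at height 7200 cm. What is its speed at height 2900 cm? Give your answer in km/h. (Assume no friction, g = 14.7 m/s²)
Convert to SI: h₁−h₂ = 43.0 m
mgh₁ = mgh₂ + ½mv² ⇒ v = √(2g(h₁−h₂)) = √(2·14.7·43.0) = 35.5556 m/s = 128.0 km/h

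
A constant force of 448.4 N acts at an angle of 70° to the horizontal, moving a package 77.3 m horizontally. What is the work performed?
W = F·d·cosθ = (448.4)(77.3)cos(70°) = 11850 J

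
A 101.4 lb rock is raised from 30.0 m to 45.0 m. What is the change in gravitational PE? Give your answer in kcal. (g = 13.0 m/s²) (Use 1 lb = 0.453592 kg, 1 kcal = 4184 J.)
Convert to SI: m = 45.9942 kg, Δh = 15.0 m
ΔPE = mgΔh = (45.9942)(13.0)(15.0) = 8968.87 J = 2.144 kcal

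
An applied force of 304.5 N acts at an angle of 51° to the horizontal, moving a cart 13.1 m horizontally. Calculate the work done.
W = F·d·cosθ = (304.5)(13.1)cos(51°) = 2510 J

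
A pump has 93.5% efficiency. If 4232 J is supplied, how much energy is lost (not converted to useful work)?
W_lost = W_in(1 − η) = 4232·(1 − 0.935) = 275.1 J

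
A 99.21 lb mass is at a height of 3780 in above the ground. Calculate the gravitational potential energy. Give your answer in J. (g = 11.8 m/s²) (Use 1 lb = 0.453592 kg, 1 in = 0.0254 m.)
Convert to SI: m = 45.0009 kg, h = 96.012 m
PE = mgh = (45.0009)(11.8)(96.012) = 50980 J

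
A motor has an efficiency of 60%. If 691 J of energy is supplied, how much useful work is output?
W_out = η·W_in = 0.6·691 = 414.6 J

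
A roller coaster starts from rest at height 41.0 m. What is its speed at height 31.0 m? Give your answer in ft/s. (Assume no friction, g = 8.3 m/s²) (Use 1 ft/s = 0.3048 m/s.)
mgh₁ = mgh₂ + ½mv² ⇒ v = √(2g(h₁−h₂)) = √(2·8.3·10.0) = 12.8841 m/s = 42.27 ft/s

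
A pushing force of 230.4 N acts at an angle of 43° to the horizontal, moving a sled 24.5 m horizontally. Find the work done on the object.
W = F·d·cosθ = (230.4)(24.5)cos(43°) = 4128 J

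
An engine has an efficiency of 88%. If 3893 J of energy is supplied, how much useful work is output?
W_out = η·W_in = 0.88·3893 = 3425.84 J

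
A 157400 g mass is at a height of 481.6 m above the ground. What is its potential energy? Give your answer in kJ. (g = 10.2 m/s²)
Convert to SI: m = 157.4 kg, h = 481.6 m
PE = mgh = (157.4)(10.2)(481.6) = 773199 J = 773.2 kJ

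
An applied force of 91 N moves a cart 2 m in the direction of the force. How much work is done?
W = F·d = (91)(2) = 182.0 J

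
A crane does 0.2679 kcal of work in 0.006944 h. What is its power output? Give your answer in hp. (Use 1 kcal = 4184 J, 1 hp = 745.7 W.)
Convert to SI: W = 1120.89 J, t = 24.9984 s
P = W/t = 1120.89/24.9984 = 44.8386 W = 0.06013 hp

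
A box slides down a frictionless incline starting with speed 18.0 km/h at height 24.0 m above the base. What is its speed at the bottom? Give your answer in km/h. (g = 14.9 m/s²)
Convert to SI: v₀ = 5.0 m/s, h = 24.0 m
½mv₀² + mgh = ½mv² ⇒ v = √(v₀² + 2gh) = √(5.0² + 2·14.9·24.0) = 27.2066 m/s = 97.94 km/h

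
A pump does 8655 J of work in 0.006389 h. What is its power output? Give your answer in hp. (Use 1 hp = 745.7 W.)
Convert to SI: W = 8655.0 J, t = 23.0004 s
P = W/t = 8655.0/23.0004 = 376.298 W = 0.5046 hp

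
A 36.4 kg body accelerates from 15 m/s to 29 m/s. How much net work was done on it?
W = ΔKE = ½m(v₂² − v₁²) = ½(36.4)(29² − 15²) = 11211.2 J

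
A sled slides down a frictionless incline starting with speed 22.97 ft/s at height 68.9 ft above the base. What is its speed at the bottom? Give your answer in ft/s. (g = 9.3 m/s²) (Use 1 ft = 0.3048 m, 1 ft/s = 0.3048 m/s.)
Convert to SI: v₀ = 7.00126 m/s, h = 21.0007 m
½mv₀² + mgh = ½mv² ⇒ v = √(v₀² + 2gh) = √(7.00126² + 2·9.3·21.0007) = 20.9674 m/s = 68.79 ft/s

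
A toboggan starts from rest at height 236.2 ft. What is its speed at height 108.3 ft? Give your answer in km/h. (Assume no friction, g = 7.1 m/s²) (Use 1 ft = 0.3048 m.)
Convert to SI: h₁−h₂ = 38.9839 m
mgh₁ = mgh₂ + ½mv² ⇒ v = √(2g(h₁−h₂)) = √(2·7.1·38.9839) = 23.5281 m/s = 84.7 km/h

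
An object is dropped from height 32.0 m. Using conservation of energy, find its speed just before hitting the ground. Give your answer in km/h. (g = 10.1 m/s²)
mgh = ½mv² ⇒ v = √(2gh) = √(2·10.1·32.0) = 25.4244 m/s = 91.53 km/h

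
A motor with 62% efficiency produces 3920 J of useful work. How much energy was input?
W_in = W_out/η = 3920/0.62 = 6323 J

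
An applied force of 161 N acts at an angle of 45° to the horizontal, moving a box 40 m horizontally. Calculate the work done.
W = F·d·cosθ = (161)(40)cos(45°) = 4554 J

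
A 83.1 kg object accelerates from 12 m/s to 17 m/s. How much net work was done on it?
W = ΔKE = ½m(v₂² − v₁²) = ½(83.1)(17² − 12²) = 6024.75 J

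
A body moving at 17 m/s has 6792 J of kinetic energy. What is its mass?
m = 2·KE/v² = 2·6792/(17)² = 47.0 kg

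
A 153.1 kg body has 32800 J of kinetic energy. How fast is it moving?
v = √(2·KE/m) = √(2·32800/153.1) = 20.7 m/s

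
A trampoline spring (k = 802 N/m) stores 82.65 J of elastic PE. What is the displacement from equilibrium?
x = √(2·PE/k) = √(2·82.65/802) = 0.454 m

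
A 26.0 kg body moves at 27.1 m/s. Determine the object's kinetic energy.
KE = ½mv² = ½(26.0)(27.1)² = 9547 J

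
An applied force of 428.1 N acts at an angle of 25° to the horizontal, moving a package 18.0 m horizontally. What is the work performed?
W = F·d·cosθ = (428.1)(18.0)cos(25°) = 6984 J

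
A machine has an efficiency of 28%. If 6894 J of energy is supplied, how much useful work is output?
W_out = η·W_in = 0.28·6894 = 1930.32 J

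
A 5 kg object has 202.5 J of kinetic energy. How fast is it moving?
v = √(2·KE/m) = √(2·202.5/5) = 9.0 m/s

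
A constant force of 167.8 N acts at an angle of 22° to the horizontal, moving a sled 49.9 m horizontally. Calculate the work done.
W = F·d·cosθ = (167.8)(49.9)cos(22°) = 7764 J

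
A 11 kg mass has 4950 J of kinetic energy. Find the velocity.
v = √(2·KE/m) = √(2·4950/11) = 30.0 m/s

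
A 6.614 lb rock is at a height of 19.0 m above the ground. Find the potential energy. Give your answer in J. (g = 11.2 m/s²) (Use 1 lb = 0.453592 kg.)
Convert to SI: m = 3.00006 kg, h = 19.0 m
PE = mgh = (3.00006)(11.2)(19.0) = 638.4 J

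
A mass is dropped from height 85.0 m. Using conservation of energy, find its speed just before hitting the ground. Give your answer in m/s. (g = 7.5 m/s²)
mgh = ½mv² ⇒ v = √(2gh) = √(2·7.5·85.0) = 35.71 m/s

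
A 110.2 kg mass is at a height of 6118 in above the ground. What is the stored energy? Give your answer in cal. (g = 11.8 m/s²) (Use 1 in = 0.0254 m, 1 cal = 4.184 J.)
Convert to SI: m = 110.2 kg, h = 155.397 m
PE = mgh = (110.2)(11.8)(155.397) = 202072 J = 48300 cal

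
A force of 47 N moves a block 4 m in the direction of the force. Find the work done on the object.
W = F·d = (47)(4) = 188.0 J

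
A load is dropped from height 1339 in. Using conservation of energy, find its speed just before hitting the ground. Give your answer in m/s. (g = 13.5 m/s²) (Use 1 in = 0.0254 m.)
Convert to SI: h = 34.0106 m
mgh = ½mv² ⇒ v = √(2gh) = √(2·13.5·34.0106) = 30.3 m/s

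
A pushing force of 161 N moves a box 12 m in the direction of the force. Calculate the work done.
W = F·d = (161)(12) = 1932 J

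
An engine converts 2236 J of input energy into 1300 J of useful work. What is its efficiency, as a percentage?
η = W_out/W_in = 1300/2236 = 58.14%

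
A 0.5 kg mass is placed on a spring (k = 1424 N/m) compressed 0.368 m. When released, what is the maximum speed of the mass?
½kx² = ½mv² ⇒ v = x√(k/m) = (0.368)√(1424/0.5) = 19.64 m/s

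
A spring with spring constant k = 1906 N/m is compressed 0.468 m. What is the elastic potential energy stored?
PE = ½kx² = ½(1906)(0.468)² = 208.7 J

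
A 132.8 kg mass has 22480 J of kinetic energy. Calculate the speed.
v = √(2·KE/m) = √(2·22480/132.8) = 18.4 m/s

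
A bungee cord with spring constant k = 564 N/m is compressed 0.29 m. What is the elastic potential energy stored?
PE = ½kx² = ½(564)(0.29)² = 23.72 J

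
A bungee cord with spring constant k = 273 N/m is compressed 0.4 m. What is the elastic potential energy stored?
PE = ½kx² = ½(273)(0.4)² = 21.84 J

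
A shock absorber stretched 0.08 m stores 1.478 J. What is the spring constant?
k = 2·PE/x² = 2·1.478/(0.08)² = 461.9 N/m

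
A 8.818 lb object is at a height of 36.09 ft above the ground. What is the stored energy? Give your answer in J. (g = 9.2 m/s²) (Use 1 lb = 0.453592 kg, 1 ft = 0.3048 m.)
Convert to SI: m = 3.99977 kg, h = 11.0002 m
PE = mgh = (3.99977)(9.2)(11.0002) = 404.8 J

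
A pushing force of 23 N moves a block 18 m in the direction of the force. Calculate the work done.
W = F·d = (23)(18) = 414.0 J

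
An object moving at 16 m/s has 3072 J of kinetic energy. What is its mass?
m = 2·KE/v² = 2·3072/(16)² = 24.0 kg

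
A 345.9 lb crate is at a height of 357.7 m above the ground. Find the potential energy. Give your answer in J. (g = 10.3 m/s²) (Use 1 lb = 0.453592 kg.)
Convert to SI: m = 156.897 kg, h = 357.7 m
PE = mgh = (156.897)(10.3)(357.7) = 578100 J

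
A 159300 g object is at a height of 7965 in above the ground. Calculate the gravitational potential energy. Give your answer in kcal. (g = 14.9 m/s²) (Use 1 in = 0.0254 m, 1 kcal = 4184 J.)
Convert to SI: m = 159.3 kg, h = 202.311 m
PE = mgh = (159.3)(14.9)(202.311) = 480199 J = 114.8 kcal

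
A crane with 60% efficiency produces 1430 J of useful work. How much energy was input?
W_in = W_out/η = 1430/0.6 = 2383 J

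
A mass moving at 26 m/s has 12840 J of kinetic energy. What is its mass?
m = 2·KE/v² = 2·12840/(26)² = 37.99 kg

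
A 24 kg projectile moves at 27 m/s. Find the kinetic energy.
KE = ½mv² = ½(24)(27)² = 8748.0 J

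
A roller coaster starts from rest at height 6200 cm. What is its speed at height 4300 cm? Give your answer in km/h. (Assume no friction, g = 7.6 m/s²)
Convert to SI: h₁−h₂ = 19.0 m
mgh₁ = mgh₂ + ½mv² ⇒ v = √(2g(h₁−h₂)) = √(2·7.6·19.0) = 16.9941 m/s = 61.18 km/h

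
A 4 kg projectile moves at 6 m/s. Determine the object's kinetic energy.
KE = ½mv² = ½(4)(6)² = 72.0 J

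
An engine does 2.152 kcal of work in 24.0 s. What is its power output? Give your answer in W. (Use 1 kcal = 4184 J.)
Convert to SI: W = 9003.97 J, t = 24.0 s
P = W/t = 9003.97/24.0 = 375.2 W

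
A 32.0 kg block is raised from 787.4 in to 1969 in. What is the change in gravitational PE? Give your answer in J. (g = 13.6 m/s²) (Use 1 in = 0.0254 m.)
Convert to SI: m = 32.0 kg, Δh = 30.0126 m
ΔPE = mgΔh = (32.0)(13.6)(30.0126) = 13060 J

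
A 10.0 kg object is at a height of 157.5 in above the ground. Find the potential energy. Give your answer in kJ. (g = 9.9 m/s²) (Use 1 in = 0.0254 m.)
Convert to SI: m = 10.0 kg, h = 4.0005 m
PE = mgh = (10.0)(9.9)(4.0005) = 396.0495 J = 0.396 kJ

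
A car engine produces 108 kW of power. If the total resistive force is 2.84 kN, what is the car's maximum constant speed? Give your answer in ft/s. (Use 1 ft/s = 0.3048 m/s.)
Convert to SI: F = 2840.0 N
P = Fv ⇒ v = P/F = 108000 W/2840.0 N = 38.0282 m/s = 124.8 ft/s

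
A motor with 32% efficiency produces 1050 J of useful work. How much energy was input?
W_in = W_out/η = 1050/0.32 = 3281 J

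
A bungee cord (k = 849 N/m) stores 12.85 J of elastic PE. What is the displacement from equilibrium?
x = √(2·PE/k) = √(2·12.85/849) = 0.174 m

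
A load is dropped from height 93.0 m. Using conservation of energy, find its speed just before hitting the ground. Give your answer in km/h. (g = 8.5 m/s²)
mgh = ½mv² ⇒ v = √(2gh) = √(2·8.5·93.0) = 39.7618 m/s = 143.1 km/h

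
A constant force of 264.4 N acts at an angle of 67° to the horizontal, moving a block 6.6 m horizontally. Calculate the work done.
W = F·d·cosθ = (264.4)(6.6)cos(67°) = 681.8 J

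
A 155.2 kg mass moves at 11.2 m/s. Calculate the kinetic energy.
KE = ½mv² = ½(155.2)(11.2)² = 9734 J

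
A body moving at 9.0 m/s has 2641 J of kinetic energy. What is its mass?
m = 2·KE/v² = 2·2641/(9.0)² = 65.21 kg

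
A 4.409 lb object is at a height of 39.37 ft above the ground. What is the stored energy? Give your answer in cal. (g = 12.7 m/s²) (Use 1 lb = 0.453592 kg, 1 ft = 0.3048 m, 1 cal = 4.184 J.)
Convert to SI: m = 1.99989 kg, h = 12.0 m
PE = mgh = (1.99989)(12.7)(12.0) = 304.782 J = 72.84 cal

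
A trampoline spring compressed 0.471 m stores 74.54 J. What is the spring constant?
k = 2·PE/x² = 2·74.54/(0.471)² = 672.0 N/m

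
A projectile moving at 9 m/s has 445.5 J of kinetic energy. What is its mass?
m = 2·KE/v² = 2·445.5/(9)² = 11.0 kg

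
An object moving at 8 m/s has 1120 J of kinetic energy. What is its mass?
m = 2·KE/v² = 2·1120/(8)² = 35.0 kg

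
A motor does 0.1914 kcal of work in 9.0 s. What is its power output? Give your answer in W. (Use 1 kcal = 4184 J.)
Convert to SI: W = 800.818 J, t = 9.0 s
P = W/t = 800.818/9.0 = 88.98 W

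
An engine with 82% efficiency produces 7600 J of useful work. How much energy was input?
W_in = W_out/η = 7600/0.82 = 9268 J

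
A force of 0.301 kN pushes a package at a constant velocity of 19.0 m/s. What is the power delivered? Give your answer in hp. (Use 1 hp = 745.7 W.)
Convert to SI: F = 301.0 N, v = 19.0 m/s
P = Fv = (301.0)(19.0) = 5719.0 W = 7.669 hp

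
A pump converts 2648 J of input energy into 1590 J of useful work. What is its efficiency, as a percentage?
η = W_out/W_in = 1590/2648 = 60.05%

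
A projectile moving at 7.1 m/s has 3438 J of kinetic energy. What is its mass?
m = 2·KE/v² = 2·3438/(7.1)² = 136.4 kg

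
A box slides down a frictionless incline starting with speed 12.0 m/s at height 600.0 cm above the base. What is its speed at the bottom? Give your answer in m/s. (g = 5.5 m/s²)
Convert to SI: v₀ = 12.0 m/s, h = 6.0 m
½mv₀² + mgh = ½mv² ⇒ v = √(v₀² + 2gh) = √(12.0² + 2·5.5·6.0) = 14.49 m/s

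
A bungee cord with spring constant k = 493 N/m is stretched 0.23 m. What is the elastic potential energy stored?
PE = ½kx² = ½(493)(0.23)² = 13.04 J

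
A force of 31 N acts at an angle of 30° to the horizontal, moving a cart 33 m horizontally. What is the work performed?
W = F·d·cosθ = (31)(33)cos(30°) = 885.9 J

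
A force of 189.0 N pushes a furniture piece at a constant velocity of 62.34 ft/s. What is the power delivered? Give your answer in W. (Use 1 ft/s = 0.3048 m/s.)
Convert to SI: F = 189.0 N, v = 19.0012 m/s
P = Fv = (189.0)(19.0012) = 3591 W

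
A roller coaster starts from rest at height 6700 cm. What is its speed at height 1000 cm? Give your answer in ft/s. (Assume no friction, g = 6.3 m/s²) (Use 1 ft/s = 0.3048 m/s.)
Convert to SI: h₁−h₂ = 57.0 m
mgh₁ = mgh₂ + ½mv² ⇒ v = √(2g(h₁−h₂)) = √(2·6.3·57.0) = 26.7993 m/s = 87.92 ft/s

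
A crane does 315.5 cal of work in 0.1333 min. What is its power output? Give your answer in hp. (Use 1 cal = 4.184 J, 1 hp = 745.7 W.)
Convert to SI: W = 1320.05 J, t = 7.998 s
P = W/t = 1320.05/7.998 = 165.048 W = 0.2213 hp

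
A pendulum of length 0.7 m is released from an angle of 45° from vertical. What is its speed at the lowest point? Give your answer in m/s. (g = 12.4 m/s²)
h = L(1 − cosθ) = 0.7(1 − cos45°) = 0.205025 m
v = √(2gh) = √(2·12.4·0.205025) = 2.255 m/s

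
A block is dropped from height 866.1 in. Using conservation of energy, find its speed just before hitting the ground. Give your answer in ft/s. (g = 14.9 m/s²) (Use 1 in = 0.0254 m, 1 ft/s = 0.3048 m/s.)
Convert to SI: h = 21.9989 m
mgh = ½mv² ⇒ v = √(2gh) = √(2·14.9·21.9989) = 25.6041 m/s = 84.0 ft/s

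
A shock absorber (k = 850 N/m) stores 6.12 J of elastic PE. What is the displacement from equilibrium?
x = √(2·PE/k) = √(2·6.12/850) = 0.12 m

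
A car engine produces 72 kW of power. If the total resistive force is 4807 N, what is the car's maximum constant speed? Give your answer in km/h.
P = Fv ⇒ v = P/F = 72000 W/4807.0 N = 14.9782 m/s = 53.92 km/h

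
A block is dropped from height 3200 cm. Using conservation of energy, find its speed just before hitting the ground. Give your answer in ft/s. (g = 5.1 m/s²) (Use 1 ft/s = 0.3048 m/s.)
Convert to SI: h = 32.0 m
mgh = ½mv² ⇒ v = √(2gh) = √(2·5.1·32.0) = 18.0665 m/s = 59.27 ft/s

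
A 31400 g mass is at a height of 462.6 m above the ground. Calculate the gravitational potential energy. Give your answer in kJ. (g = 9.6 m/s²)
Convert to SI: m = 31.4 kg, h = 462.6 m
PE = mgh = (31.4)(9.6)(462.6) = 139446 J = 139.4 kJ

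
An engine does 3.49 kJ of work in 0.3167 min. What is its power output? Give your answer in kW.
Convert to SI: W = 3490.0 J, t = 19.002 s
P = W/t = 3490.0/19.002 = 183.665 W = 0.1837 kW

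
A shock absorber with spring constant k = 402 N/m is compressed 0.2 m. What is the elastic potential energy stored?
PE = ½kx² = ½(402)(0.2)² = 8.04 J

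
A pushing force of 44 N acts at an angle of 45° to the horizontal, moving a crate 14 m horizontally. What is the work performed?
W = F·d·cosθ = (44)(14)cos(45°) = 435.6 J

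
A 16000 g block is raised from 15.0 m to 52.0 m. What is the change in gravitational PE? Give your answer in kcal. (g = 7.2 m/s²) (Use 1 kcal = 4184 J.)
Convert to SI: m = 16.0 kg, Δh = 37.0 m
ΔPE = mgΔh = (16.0)(7.2)(37.0) = 4262.4 J = 1.019 kcal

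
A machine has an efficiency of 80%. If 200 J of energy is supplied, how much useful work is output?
W_out = η·W_in = 0.8·200 = 160.0 J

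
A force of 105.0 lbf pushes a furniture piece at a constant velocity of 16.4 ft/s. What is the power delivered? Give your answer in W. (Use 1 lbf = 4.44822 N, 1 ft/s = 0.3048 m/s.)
Convert to SI: F = 467.063 N, v = 4.99872 m/s
P = Fv = (467.063)(4.99872) = 2335 W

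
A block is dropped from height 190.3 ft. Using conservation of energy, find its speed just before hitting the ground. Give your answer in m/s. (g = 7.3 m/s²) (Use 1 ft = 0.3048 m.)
Convert to SI: h = 58.0034 m
mgh = ½mv² ⇒ v = √(2gh) = √(2·7.3·58.0034) = 29.1 m/s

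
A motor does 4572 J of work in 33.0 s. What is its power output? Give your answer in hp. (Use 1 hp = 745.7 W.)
P = W/t = 4572.0/33.0 = 138.545 W = 0.1858 hp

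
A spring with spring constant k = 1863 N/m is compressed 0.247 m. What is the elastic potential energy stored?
PE = ½kx² = ½(1863)(0.247)² = 56.83 J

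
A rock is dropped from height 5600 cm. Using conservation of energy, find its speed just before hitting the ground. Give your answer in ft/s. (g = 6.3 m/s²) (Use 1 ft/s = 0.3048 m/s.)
Convert to SI: h = 56.0 m
mgh = ½mv² ⇒ v = √(2gh) = √(2·6.3·56.0) = 26.5631 m/s = 87.15 ft/s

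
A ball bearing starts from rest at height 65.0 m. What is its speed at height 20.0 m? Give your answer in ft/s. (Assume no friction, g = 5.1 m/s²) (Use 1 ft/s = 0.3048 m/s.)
mgh₁ = mgh₂ + ½mv² ⇒ v = √(2g(h₁−h₂)) = √(2·5.1·45.0) = 21.4243 m/s = 70.29 ft/s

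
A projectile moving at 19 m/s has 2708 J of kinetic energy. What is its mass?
m = 2·KE/v² = 2·2708/(19)² = 15.0 kg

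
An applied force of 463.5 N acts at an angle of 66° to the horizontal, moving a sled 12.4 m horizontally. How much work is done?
W = F·d·cosθ = (463.5)(12.4)cos(66°) = 2338 J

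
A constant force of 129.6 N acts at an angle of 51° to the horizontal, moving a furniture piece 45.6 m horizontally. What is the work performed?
W = F·d·cosθ = (129.6)(45.6)cos(51°) = 3719 J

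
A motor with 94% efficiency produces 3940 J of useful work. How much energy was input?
W_in = W_out/η = 3940/0.94 = 4191 J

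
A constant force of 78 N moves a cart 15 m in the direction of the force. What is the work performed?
W = F·d = (78)(15) = 1170 J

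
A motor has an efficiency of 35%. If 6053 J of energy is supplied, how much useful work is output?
W_out = η·W_in = 0.35·6053 = 2118.55 J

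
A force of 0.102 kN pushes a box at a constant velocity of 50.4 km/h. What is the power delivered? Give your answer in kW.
Convert to SI: F = 102.0 N, v = 14.0 m/s
P = Fv = (102.0)(14.0) = 1428.0 W = 1.428 kW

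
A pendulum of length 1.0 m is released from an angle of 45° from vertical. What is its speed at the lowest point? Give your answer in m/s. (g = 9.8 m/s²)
h = L(1 − cosθ) = 1.0(1 − cos45°) = 0.292893 m
v = √(2gh) = √(2·9.8·0.292893) = 2.396 m/s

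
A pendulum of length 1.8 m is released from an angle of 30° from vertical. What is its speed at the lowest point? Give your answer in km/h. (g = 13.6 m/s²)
h = L(1 − cosθ) = 1.8(1 − cos30°) = 0.241154 m
v = √(2gh) = √(2·13.6·0.241154) = 2.56113 m/s = 9.22 km/h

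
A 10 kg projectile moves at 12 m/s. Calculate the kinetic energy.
KE = ½mv² = ½(10)(12)² = 720.0 J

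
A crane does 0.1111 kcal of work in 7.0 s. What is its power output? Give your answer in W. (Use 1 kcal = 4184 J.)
Convert to SI: W = 464.842 J, t = 7.0 s
P = W/t = 464.842/7.0 = 66.41 W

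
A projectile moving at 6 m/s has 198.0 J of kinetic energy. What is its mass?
m = 2·KE/v² = 2·198.0/(6)² = 11.0 kg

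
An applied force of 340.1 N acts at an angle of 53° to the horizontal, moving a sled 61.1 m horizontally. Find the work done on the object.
W = F·d·cosθ = (340.1)(61.1)cos(53°) = 12510 J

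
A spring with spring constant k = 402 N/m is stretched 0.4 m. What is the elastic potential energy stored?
PE = ½kx² = ½(402)(0.4)² = 32.16 J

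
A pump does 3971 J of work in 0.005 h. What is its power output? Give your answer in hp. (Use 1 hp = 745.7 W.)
Convert to SI: W = 3971.0 J, t = 18.0 s
P = W/t = 3971.0/18.0 = 220.611 W = 0.2958 hp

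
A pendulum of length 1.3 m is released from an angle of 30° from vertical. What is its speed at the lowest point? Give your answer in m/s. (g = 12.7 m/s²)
h = L(1 − cosθ) = 1.3(1 − cos30°) = 0.174167 m
v = √(2gh) = √(2·12.7·0.174167) = 2.103 m/s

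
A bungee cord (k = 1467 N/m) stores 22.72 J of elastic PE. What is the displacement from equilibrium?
x = √(2·PE/k) = √(2·22.72/1467) = 0.176 m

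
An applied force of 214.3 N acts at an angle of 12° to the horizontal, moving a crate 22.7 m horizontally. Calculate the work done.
W = F·d·cosθ = (214.3)(22.7)cos(12°) = 4758 J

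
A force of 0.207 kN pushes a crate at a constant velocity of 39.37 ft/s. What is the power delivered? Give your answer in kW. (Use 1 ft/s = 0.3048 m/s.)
Convert to SI: F = 207.0 N, v = 12.0 m/s
P = Fv = (207.0)(12.0) = 2484.0 W = 2.484 kW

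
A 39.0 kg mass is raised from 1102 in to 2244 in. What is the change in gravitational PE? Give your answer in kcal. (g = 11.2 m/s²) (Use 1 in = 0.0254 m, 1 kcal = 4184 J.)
Convert to SI: m = 39.0 kg, Δh = 29.0068 m
ΔPE = mgΔh = (39.0)(11.2)(29.0068) = 12670.2 J = 3.028 kcal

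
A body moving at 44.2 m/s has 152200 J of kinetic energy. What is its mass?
m = 2·KE/v² = 2·152200/(44.2)² = 155.8 kg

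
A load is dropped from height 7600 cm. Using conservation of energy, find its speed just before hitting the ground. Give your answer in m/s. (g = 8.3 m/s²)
Convert to SI: h = 76.0 m
mgh = ½mv² ⇒ v = √(2gh) = √(2·8.3·76.0) = 35.52 m/s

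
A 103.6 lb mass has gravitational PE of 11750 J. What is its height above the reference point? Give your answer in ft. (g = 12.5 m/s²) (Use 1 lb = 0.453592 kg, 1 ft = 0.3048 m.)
Convert to SI: m = 46.9921 kg, PE = 11750.0 J
h = PE/(mg) = 11750.0/(46.9921·12.5) = 20.0033 m = 65.63 ft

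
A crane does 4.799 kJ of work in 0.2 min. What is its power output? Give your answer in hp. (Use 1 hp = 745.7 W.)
Convert to SI: W = 4799.0 J, t = 12.0 s
P = W/t = 4799.0/12.0 = 399.917 W = 0.5363 hp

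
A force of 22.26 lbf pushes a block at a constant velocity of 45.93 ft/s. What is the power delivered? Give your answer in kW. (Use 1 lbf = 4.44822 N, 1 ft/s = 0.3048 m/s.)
Convert to SI: F = 99.0174 N, v = 13.9995 m/s
P = Fv = (99.0174)(13.9995) = 1386.19 W = 1.386 kW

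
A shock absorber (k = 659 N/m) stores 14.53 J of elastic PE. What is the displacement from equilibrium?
x = √(2·PE/k) = √(2·14.53/659) = 0.21 m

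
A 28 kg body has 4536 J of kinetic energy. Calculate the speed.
v = √(2·KE/m) = √(2·4536/28) = 18.0 m/s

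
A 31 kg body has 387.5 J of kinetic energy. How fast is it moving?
v = √(2·KE/m) = √(2·387.5/31) = 5.0 m/s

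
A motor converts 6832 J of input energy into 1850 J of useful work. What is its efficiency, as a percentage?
η = W_out/W_in = 1850/6832 = 27.08%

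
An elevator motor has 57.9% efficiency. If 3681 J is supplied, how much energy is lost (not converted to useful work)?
W_lost = W_in(1 − η) = 3681·(1 − 0.579) = 1550 J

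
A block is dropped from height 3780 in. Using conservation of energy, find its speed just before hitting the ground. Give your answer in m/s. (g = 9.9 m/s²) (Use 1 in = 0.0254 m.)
Convert to SI: h = 96.012 m
mgh = ½mv² ⇒ v = √(2gh) = √(2·9.9·96.012) = 43.6 m/s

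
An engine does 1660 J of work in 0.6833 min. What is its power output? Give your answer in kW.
Convert to SI: W = 1660.0 J, t = 40.998 s
P = W/t = 1660.0/40.998 = 40.4898 W = 0.04049 kW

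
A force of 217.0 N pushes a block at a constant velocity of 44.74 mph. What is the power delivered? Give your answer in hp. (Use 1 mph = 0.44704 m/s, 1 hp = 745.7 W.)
Convert to SI: F = 217.0 N, v = 20.0006 m/s
P = Fv = (217.0)(20.0006) = 4340.12 W = 5.82 hp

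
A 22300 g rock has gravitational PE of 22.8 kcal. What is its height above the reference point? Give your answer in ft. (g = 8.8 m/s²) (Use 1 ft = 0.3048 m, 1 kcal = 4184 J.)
Convert to SI: m = 22.3 kg, PE = 95395.2 J
h = PE/(mg) = 95395.2/(22.3·8.8) = 486.115 m = 1595 ft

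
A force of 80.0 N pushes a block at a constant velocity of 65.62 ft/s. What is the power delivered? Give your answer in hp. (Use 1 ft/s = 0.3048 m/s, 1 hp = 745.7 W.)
Convert to SI: F = 80.0 N, v = 20.001 m/s
P = Fv = (80.0)(20.001) = 1600.08 W = 2.146 hp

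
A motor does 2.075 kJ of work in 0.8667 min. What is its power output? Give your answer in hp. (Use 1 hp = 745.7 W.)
Convert to SI: W = 2075.0 J, t = 52.002 s
P = W/t = 2075.0/52.002 = 39.9023 W = 0.05351 hp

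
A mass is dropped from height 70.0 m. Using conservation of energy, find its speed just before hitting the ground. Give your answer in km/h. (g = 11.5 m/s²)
mgh = ½mv² ⇒ v = √(2gh) = √(2·11.5·70.0) = 40.1248 m/s = 144.4 km/h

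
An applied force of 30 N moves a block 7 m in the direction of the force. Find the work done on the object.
W = F·d = (30)(7) = 210.0 J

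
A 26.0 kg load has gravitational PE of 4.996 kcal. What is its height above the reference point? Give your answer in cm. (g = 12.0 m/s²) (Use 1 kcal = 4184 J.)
Convert to SI: m = 26.0 kg, PE = 20903.3 J
h = PE/(mg) = 20903.3/(26.0·12.0) = 66.9976 m = 6700 cm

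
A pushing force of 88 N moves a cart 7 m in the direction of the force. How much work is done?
W = F·d = (88)(7) = 616.0 J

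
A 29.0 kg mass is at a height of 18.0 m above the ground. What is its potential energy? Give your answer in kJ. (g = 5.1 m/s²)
PE = mgh = (29.0)(5.1)(18.0) = 2662.2 J = 2.662 kJ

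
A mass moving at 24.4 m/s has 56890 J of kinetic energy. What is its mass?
m = 2·KE/v² = 2·56890/(24.4)² = 191.1 kg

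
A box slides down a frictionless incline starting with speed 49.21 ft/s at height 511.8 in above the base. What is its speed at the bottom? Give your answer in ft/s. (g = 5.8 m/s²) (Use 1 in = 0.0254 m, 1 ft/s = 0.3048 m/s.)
Convert to SI: v₀ = 14.9992 m/s, h = 12.9997 m
½mv₀² + mgh = ½mv² ⇒ v = √(v₀² + 2gh) = √(14.9992² + 2·5.8·12.9997) = 19.3849 m/s = 63.6 ft/s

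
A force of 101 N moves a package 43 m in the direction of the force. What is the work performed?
W = F·d = (101)(43) = 4343 J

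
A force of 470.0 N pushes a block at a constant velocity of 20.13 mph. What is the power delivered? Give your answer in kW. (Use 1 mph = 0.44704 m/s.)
Convert to SI: F = 470.0 N, v = 8.99892 m/s
P = Fv = (470.0)(8.99892) = 4229.49 W = 4.229 kW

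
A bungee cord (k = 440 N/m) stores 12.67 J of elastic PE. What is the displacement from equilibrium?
x = √(2·PE/k) = √(2·12.67/440) = 0.24 m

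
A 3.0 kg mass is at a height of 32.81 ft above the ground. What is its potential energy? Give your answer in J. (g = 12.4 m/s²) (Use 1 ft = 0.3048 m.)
Convert to SI: m = 3.0 kg, h = 10.0005 m
PE = mgh = (3.0)(12.4)(10.0005) = 372.0 J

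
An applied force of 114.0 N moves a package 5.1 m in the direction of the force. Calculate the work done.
W = F·d = (114.0)(5.1) = 581.4 J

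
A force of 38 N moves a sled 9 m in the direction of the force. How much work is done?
W = F·d = (38)(9) = 342.0 J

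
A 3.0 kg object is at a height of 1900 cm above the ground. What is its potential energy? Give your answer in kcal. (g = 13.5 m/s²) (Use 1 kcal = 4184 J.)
Convert to SI: m = 3.0 kg, h = 19.0 m
PE = mgh = (3.0)(13.5)(19.0) = 769.5 J = 0.1839 kcal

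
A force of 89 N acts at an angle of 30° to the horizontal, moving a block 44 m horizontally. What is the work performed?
W = F·d·cosθ = (89)(44)cos(30°) = 3391 J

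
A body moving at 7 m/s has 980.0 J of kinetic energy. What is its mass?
m = 2·KE/v² = 2·980.0/(7)² = 40.0 kg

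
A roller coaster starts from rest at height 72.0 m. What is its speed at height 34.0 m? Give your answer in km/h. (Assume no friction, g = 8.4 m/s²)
mgh₁ = mgh₂ + ½mv² ⇒ v = √(2g(h₁−h₂)) = √(2·8.4·38.0) = 25.2666 m/s = 90.96 km/h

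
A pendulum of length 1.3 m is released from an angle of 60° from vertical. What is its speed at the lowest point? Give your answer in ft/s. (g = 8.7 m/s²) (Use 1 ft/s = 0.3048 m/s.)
h = L(1 − cosθ) = 1.3(1 − cos60°) = 0.65 m
v = √(2gh) = √(2·8.7·0.65) = 3.36303 m/s = 11.03 ft/s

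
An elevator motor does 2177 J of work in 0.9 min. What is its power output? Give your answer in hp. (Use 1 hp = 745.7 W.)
Convert to SI: W = 2177.0 J, t = 54.0 s
P = W/t = 2177.0/54.0 = 40.3148 W = 0.05406 hp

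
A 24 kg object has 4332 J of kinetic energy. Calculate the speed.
v = √(2·KE/m) = √(2·4332/24) = 19.0 m/s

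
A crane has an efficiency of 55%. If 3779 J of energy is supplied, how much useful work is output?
W_out = η·W_in = 0.55·3779 = 2078.45 J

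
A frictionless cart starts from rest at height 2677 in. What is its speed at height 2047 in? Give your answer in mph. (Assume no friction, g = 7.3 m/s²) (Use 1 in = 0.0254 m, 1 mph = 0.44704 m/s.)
Convert to SI: h₁−h₂ = 16.002 m
mgh₁ = mgh₂ + ½mv² ⇒ v = √(2g(h₁−h₂)) = √(2·7.3·16.002) = 15.2849 m/s = 34.19 mph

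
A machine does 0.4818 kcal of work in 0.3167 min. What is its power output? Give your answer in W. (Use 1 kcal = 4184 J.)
Convert to SI: W = 2015.85 J, t = 19.002 s
P = W/t = 2015.85/19.002 = 106.1 W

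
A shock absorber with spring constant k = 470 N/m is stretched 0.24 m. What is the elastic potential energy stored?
PE = ½kx² = ½(470)(0.24)² = 13.54 J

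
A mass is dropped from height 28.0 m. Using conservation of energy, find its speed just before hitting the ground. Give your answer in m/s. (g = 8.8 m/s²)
mgh = ½mv² ⇒ v = √(2gh) = √(2·8.8·28.0) = 22.2 m/s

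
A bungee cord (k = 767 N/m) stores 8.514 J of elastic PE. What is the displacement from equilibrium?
x = √(2·PE/k) = √(2·8.514/767) = 0.149 m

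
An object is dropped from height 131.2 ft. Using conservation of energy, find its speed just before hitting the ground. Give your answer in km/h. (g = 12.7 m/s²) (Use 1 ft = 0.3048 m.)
Convert to SI: h = 39.9898 m
mgh = ½mv² ⇒ v = √(2gh) = √(2·12.7·39.9898) = 31.8707 m/s = 114.7 km/h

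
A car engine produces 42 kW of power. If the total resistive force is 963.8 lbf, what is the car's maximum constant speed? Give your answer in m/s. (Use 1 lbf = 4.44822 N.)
Convert to SI: F = 4287.19 N
P = Fv ⇒ v = P/F = 42000 W/4287.19 N = 9.797 m/s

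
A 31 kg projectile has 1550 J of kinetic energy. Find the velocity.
v = √(2·KE/m) = √(2·1550/31) = 10.0 m/s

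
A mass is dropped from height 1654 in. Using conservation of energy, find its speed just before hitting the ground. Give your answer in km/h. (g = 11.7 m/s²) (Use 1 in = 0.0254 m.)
Convert to SI: h = 42.0116 m
mgh = ½mv² ⇒ v = √(2gh) = √(2·11.7·42.0116) = 31.354 m/s = 112.9 km/h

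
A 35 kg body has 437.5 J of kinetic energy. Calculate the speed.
v = √(2·KE/m) = √(2·437.5/35) = 5.0 m/s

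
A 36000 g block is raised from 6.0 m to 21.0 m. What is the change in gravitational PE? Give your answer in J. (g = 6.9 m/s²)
Convert to SI: m = 36.0 kg, Δh = 15.0 m
ΔPE = mgΔh = (36.0)(6.9)(15.0) = 3726 J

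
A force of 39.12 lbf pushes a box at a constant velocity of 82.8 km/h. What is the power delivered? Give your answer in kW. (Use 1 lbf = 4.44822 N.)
Convert to SI: F = 174.014 N, v = 23.0 m/s
P = Fv = (174.014)(23.0) = 4002.33 W = 4.002 kW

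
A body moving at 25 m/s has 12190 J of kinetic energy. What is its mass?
m = 2·KE/v² = 2·12190/(25)² = 39.01 kg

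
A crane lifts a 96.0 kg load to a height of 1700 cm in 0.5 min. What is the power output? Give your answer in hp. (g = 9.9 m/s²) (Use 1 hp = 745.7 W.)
Convert to SI: m = 96.0 kg, h = 17.0 m, t = 30.0 s
P = mgh/t = (96.0)(9.9)(17.0)/30.0 = 538.56 W = 0.7222 hp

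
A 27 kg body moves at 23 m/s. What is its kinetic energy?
KE = ½mv² = ½(27)(23)² = 7141.5 J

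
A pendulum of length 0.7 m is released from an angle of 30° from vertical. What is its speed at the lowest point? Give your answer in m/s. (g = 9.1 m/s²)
h = L(1 − cosθ) = 0.7(1 − cos30°) = 0.0937822 m
v = √(2gh) = √(2·9.1·0.0937822) = 1.306 m/s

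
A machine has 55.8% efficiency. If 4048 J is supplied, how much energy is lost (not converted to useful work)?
W_lost = W_in(1 − η) = 4048·(1 − 0.558) = 1789 J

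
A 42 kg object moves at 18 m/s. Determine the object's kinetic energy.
KE = ½mv² = ½(42)(18)² = 6804.0 J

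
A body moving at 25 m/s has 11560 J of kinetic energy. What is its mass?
m = 2·KE/v² = 2·11560/(25)² = 36.99 kg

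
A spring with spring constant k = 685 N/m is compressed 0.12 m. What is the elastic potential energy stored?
PE = ½kx² = ½(685)(0.12)² = 4.932 J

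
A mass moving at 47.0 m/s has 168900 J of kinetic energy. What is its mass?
m = 2·KE/v² = 2·168900/(47.0)² = 152.9 kg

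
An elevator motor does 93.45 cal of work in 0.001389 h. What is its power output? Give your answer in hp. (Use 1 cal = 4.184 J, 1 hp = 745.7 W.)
Convert to SI: W = 390.995 J, t = 5.0004 s
P = W/t = 390.995/5.0004 = 78.1927 W = 0.1049 hp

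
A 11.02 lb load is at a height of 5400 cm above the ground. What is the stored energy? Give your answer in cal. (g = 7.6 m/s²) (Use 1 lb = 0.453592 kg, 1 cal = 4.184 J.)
Convert to SI: m = 4.99858 kg, h = 54.0 m
PE = mgh = (4.99858)(7.6)(54.0) = 2051.42 J = 490.3 cal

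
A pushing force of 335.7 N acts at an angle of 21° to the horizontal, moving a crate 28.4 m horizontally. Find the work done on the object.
W = F·d·cosθ = (335.7)(28.4)cos(21°) = 8901 J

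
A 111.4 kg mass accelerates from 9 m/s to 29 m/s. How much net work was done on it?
W = ΔKE = ½m(v₂² − v₁²) = ½(111.4)(29² − 9²) = 42332.0 J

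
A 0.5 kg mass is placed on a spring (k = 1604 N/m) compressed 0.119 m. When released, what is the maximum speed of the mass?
½kx² = ½mv² ⇒ v = x√(k/m) = (0.119)√(1604/0.5) = 6.74 m/s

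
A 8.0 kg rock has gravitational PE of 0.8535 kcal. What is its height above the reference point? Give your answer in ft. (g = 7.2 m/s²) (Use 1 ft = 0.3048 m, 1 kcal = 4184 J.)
Convert to SI: m = 8.0 kg, PE = 3571.04 J
h = PE/(mg) = 3571.04/(8.0·7.2) = 61.9973 m = 203.4 ft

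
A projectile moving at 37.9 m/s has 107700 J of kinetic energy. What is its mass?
m = 2·KE/v² = 2·107700/(37.9)² = 150.0 kg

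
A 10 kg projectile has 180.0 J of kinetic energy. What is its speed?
v = √(2·KE/m) = √(2·180.0/10) = 6.0 m/s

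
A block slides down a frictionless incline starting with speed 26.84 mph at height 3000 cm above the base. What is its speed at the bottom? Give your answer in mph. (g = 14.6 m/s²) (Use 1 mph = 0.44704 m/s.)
Convert to SI: v₀ = 11.9986 m/s, h = 30.0 m
½mv₀² + mgh = ½mv² ⇒ v = √(v₀² + 2gh) = √(11.9986² + 2·14.6·30.0) = 31.9369 m/s = 71.44 mph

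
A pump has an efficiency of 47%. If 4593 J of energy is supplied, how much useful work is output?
W_out = η·W_in = 0.47·4593 = 2158.71 J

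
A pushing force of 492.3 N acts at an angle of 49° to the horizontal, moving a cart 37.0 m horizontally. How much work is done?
W = F·d·cosθ = (492.3)(37.0)cos(49°) = 11950 J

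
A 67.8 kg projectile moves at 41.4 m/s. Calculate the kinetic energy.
KE = ½mv² = ½(67.8)(41.4)² = 58100 J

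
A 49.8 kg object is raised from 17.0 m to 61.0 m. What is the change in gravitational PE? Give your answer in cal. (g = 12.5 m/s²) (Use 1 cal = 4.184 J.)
ΔPE = mgΔh = (49.8)(12.5)(44.0) = 27390.0 J = 6546 cal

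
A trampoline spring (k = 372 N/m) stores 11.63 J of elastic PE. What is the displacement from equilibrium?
x = √(2·PE/k) = √(2·11.63/372) = 0.2501 m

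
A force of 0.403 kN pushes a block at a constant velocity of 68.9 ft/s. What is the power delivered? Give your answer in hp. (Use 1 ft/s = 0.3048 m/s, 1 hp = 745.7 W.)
Convert to SI: F = 403.0 N, v = 21.0007 m/s
P = Fv = (403.0)(21.0007) = 8463.29 W = 11.35 hp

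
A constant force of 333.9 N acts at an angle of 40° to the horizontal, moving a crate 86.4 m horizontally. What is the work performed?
W = F·d·cosθ = (333.9)(86.4)cos(40°) = 22100 J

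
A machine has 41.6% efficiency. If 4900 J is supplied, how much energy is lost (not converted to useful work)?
W_lost = W_in(1 − η) = 4900·(1 − 0.416) = 2862 J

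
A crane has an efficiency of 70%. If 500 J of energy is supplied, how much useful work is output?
W_out = η·W_in = 0.7·500 = 350.0 J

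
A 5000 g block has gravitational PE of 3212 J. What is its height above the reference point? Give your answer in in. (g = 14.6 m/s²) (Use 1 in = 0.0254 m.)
Convert to SI: m = 5.0 kg, PE = 3212.0 J
h = PE/(mg) = 3212.0/(5.0·14.6) = 44.0 m = 1732 in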